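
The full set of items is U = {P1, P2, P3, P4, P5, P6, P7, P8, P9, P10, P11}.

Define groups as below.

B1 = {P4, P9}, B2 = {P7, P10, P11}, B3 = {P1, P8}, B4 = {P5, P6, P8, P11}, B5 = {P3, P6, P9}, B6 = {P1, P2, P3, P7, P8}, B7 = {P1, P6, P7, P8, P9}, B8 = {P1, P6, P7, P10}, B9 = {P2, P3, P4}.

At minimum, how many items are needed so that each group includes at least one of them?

4

The 4 items {P4, P8, P9, P10} hit every group.
No choice of 3 items meets every group, so 4 is the minimum.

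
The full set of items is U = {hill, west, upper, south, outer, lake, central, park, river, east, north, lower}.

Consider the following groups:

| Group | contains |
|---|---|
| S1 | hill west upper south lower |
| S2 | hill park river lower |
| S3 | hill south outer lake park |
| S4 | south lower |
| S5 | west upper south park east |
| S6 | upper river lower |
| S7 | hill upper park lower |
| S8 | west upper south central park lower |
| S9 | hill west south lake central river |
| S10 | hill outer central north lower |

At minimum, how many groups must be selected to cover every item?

S5 and S9 and S10 together: S5 ∪ S9 ∪ S10 = {hill, west, upper, south, outer, lake, central, park, river, east, north, lower} — every item is covered.
Only S5 contains east, so S5 is forced; the remaining 7 items need at least 2 more groups (each remaining group adds at most 5) — so at least 3 groups are needed, and 3 is optimal.

3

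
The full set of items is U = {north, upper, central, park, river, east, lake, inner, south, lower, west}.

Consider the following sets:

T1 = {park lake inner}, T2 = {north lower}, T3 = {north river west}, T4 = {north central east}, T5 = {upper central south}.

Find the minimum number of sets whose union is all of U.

5

T1 and T2 and T3 and T4 and T5 together: T1 ∪ T2 ∪ T3 ∪ T4 ∪ T5 = {north, upper, central, park, river, east, lake, inner, south, lower, west} — every item is covered.
No 4 of the 5 sets cover everything (all 5 combinations miss at least one item), so 5 is optimal.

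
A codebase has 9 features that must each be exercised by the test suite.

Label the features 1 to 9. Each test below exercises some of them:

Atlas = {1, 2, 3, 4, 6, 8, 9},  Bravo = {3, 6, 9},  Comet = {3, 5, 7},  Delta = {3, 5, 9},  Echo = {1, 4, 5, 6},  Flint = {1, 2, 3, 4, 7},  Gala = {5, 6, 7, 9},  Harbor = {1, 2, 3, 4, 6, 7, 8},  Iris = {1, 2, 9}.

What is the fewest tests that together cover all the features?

Delta and Harbor together: Delta ∪ Harbor = {1, 2, 3, 4, 5, 6, 7, 8, 9} — every feature is covered.
No single test has all 9 features (the largest, Atlas, has 7), so 2 is optimal.

2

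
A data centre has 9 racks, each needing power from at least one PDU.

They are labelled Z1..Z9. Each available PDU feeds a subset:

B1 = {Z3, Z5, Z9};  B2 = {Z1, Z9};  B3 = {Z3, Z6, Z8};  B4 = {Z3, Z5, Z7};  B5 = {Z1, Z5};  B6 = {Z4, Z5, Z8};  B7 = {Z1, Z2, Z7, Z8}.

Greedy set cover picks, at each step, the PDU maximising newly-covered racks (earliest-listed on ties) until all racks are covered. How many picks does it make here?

Greedy: pick B7 (covers 4 new) → pick B1 (covers 3 new) → pick B3 (covers 1 new) → pick B6 (covers 1 new). Total picks: 4.

4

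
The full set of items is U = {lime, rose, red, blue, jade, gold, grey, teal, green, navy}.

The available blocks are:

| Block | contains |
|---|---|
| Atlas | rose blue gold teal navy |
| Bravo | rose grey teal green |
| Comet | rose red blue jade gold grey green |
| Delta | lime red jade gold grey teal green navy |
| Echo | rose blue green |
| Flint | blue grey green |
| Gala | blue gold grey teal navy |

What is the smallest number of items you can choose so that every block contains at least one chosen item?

2

The 2 items {blue, grey} hit every block.
No single item lies in every block, so at least 2 are needed and 2 is optimal.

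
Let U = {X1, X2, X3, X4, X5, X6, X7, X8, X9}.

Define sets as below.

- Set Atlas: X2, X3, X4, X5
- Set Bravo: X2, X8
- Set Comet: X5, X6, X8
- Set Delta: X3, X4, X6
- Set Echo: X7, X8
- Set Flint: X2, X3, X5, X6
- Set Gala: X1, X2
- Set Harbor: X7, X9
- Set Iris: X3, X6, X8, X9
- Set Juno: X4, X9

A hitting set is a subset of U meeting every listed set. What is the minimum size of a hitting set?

The 4 points {X2, X6, X8, X9} hit every set.
No choice of 3 points meets every set, so 4 is the minimum.

4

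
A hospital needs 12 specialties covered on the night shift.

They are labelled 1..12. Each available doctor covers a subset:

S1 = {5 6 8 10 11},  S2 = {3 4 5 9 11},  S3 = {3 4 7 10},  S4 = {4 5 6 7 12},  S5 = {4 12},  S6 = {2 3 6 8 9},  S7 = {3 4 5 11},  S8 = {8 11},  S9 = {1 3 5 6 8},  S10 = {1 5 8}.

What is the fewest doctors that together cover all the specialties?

4

S1 and S4 and S6 and S10 together: S1 ∪ S4 ∪ S6 ∪ S10 = {1, 2, 3, 4, 5, 6, 7, 8, 9, 10, 11, 12} — every specialty is covered.
No 3 of the 10 doctors cover everything (all 120 combinations miss at least one specialty), so 4 is optimal.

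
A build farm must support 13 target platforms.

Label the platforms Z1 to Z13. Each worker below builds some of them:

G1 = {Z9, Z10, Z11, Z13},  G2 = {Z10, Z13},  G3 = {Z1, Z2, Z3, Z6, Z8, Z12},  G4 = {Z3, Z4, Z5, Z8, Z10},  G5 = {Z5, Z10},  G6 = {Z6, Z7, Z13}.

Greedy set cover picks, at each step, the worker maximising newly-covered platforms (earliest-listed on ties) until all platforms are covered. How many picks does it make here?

Greedy: pick G3 (covers 6 new) → pick G1 (covers 4 new) → pick G4 (covers 2 new) → pick G6 (covers 1 new). Total picks: 4.

4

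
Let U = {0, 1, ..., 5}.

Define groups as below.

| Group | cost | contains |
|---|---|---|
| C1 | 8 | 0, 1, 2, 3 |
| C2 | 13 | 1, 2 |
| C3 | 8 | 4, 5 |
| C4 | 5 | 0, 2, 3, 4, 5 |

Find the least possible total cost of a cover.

C1, C4 together cover every point (C1 ∪ C4 = {0, 1, 2, 3, 4, 5}); total cost 8 + 5 = 13.
No covering selection has total cost below 13.

13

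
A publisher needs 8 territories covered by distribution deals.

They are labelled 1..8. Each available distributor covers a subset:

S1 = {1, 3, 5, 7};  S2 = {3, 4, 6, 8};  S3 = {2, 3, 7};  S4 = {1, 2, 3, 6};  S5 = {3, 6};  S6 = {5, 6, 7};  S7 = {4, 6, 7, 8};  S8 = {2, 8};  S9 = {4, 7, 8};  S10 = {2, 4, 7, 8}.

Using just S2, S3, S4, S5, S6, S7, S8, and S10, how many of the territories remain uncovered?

0

Union of S2, S3, S4, S5, S6, S7, S8, S10 = {1, 2, 3, 4, 5, 6, 7, 8} — that's every territory, so 0 are uncovered.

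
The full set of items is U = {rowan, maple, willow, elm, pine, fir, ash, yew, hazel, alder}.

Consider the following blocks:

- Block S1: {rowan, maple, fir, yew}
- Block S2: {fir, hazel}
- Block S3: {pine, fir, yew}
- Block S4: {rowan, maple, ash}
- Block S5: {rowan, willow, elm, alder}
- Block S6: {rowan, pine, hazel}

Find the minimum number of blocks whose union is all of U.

S2, S3, S4, and S5 cover everything between them: the union {rowan, maple, willow, elm, pine, fir, ash, yew, hazel, alder} is all of U.
Only S4 contains ash, so S4 is forced; the remaining 7 items need at least 3 more blocks (each remaining block adds at most 3) — so at least 4 blocks are needed, and 4 is optimal.

4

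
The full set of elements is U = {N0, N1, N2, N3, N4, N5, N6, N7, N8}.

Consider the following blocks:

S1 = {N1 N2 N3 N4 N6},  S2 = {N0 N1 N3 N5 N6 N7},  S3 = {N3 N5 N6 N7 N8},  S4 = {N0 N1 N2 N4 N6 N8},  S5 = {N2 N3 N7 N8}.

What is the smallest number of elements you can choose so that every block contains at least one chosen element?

H = {N2, N5} meets every block (each contains at least one member of H), and |H| = 2.
No single element lies in every block, so at least 2 are needed and 2 is optimal.

2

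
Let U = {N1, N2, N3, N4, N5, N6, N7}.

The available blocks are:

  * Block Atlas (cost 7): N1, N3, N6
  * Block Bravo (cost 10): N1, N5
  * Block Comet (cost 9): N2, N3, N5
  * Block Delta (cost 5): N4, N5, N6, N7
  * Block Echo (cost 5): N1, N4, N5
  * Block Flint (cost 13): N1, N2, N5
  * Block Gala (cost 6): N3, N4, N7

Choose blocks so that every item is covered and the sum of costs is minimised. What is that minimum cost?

19

Comet, Delta, Echo together cover every item (Comet ∪ Delta ∪ Echo = {N1, N2, N3, N4, N5, N6, N7}); total cost 9 + 5 + 5 = 19.
The greedy pick Delta, Atlas, Comet costs 21; no covering selection beats 19.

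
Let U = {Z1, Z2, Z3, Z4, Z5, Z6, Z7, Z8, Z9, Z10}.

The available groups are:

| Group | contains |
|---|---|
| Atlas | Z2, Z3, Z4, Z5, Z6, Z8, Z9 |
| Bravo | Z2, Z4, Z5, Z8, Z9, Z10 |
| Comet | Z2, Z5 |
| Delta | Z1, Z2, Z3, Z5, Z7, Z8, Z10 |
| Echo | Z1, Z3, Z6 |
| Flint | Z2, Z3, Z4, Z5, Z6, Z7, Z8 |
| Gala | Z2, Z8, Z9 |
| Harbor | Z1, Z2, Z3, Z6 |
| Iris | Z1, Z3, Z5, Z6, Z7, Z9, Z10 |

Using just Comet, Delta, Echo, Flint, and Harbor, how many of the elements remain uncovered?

Union of Comet, Delta, Echo, Flint, Harbor = {Z1, Z2, Z3, Z4, Z5, Z6, Z7, Z8, Z10}.
Not covered: Z9 — 1 element.

1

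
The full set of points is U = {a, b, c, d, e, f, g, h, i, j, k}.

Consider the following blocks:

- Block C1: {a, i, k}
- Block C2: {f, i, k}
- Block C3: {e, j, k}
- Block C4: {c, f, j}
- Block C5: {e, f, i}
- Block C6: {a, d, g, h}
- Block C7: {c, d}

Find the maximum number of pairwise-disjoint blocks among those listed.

C2, C6 are pairwise disjoint (C2={f,i,k}; C6={a,d,g,h}).
Every remaining block overlaps one of these, and no 3 of the listed blocks are pairwise disjoint, so 2 is the maximum.

2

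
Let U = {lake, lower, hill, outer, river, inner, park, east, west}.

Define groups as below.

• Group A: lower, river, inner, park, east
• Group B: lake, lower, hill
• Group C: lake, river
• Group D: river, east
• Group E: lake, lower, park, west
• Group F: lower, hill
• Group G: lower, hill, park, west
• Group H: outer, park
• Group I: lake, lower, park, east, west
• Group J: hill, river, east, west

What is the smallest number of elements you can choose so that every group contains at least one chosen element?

3

Take T = {hill, river, park}. Each listed group contains at least one of these, so T is a hitting set of size 3.
The groups C, F, H are pairwise disjoint, so any hitting set needs a separate element for each — at least 3. Hence 3 is optimal.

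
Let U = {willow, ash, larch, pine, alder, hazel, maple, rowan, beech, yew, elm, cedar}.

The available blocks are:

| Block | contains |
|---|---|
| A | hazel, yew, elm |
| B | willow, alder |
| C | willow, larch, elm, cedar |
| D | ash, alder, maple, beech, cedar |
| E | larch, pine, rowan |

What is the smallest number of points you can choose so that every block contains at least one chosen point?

3

H = {pine, alder, elm} meets every block (each contains at least one member of H), and |H| = 3.
The blocks A, B, E are pairwise disjoint, so any hitting set needs a separate point for each — at least 3. Hence 3 is optimal.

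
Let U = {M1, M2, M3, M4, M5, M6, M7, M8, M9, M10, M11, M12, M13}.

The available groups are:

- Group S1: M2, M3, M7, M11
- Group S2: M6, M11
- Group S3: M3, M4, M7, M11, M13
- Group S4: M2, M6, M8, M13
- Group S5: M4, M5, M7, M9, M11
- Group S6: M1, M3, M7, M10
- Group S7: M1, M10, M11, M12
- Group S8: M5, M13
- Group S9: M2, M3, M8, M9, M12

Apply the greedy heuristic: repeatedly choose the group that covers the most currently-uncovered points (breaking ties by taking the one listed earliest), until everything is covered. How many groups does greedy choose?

5

Greedy: pick S3 (covers 5 new) → pick S9 (covers 4 new) → pick S6 (covers 2 new) → pick S2 (covers 1 new) → pick S5 (covers 1 new). Total picks: 5.
(The true minimum cover uses only 4 groups, so greedy is not optimal here.)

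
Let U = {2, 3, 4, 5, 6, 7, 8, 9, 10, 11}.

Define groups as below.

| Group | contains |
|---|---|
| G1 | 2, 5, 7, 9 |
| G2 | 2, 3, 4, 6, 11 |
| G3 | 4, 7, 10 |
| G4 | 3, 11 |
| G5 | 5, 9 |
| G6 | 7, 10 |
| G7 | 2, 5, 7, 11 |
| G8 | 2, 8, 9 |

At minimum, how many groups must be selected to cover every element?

4

Take {G2, G5, G6, G8}. Their union is {2, 3, 4, 5, 6, 7, 8, 9, 10, 11}, which is all 10 elements.
No 3 of the 8 groups cover everything (all 56 combinations miss at least one element), so 4 is optimal.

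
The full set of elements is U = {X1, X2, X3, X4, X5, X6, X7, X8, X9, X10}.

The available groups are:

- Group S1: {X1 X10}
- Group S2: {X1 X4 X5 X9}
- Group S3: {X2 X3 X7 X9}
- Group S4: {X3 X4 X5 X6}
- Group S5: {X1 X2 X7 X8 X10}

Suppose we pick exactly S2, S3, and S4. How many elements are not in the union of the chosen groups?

2

Union of S2, S3, S4 = {X1, X2, X3, X4, X5, X6, X7, X9}.
Not covered: X8, X10 — 2 elements.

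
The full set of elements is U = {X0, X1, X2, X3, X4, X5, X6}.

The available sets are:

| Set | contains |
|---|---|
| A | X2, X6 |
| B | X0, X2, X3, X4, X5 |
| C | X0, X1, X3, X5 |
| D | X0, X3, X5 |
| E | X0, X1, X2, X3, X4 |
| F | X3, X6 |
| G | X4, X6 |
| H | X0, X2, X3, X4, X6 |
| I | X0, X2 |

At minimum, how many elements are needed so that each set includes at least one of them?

The 2 elements {X0, X6} hit every set.
The sets A, C are pairwise disjoint, so any hitting set needs a separate element for each — at least 2. Hence 2 is optimal.

2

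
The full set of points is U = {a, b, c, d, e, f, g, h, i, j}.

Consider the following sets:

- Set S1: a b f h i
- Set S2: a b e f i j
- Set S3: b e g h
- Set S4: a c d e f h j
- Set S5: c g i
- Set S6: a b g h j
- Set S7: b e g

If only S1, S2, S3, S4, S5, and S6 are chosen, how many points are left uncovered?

Union of S1, S2, S3, S4, S5, S6 = {a, b, c, d, e, f, g, h, i, j} — that's every point, so 0 are uncovered.

0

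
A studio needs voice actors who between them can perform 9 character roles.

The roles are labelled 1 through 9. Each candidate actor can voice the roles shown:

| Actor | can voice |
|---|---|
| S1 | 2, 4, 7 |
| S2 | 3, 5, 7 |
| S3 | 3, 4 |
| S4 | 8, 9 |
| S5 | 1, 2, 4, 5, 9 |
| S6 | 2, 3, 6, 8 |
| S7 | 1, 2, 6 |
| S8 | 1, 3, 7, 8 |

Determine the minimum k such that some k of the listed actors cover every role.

S2 and S5 and S6 together: S2 ∪ S5 ∪ S6 = {1, 2, 3, 4, 5, 6, 7, 8, 9} — every role is covered.
No 2 of the 8 actors cover everything (all 28 combinations miss at least one role), so 3 is optimal.

3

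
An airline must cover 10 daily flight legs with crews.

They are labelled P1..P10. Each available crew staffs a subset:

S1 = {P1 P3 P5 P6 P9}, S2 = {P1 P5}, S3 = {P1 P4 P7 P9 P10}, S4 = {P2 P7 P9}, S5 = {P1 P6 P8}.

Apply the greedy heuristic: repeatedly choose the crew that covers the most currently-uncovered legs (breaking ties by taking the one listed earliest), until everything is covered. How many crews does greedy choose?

Greedy: pick S1 (covers 5 new) → pick S3 (covers 3 new) → pick S4 (covers 1 new) → pick S5 (covers 1 new). Total picks: 4.

4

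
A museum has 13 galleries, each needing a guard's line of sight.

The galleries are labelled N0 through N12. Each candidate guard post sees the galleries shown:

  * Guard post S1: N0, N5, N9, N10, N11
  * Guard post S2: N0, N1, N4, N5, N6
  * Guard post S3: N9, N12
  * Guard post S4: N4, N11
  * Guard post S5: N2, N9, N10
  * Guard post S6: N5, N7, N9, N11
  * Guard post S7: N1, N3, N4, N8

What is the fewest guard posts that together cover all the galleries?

Take {S2, S3, S5, S6, S7}. Their union is {N0, N1, N2, N3, N4, N5, N6, N7, N8, N9, N10, N11, N12}, which is all 13 galleries.
No 4 of the 7 guard posts cover everything (all 35 combinations miss at least one gallery), so 5 is optimal.

5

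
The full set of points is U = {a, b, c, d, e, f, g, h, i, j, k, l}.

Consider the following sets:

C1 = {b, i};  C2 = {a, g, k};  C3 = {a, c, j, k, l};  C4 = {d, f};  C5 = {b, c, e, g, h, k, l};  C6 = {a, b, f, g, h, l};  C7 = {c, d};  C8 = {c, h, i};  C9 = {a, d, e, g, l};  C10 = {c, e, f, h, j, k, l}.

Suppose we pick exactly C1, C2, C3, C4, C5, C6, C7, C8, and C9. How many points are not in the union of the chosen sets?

0

Union of C1, C2, C3, C4, C5, C6, C7, C8, C9 = {a, b, c, d, e, f, g, h, i, j, k, l} — that's every point, so 0 are uncovered.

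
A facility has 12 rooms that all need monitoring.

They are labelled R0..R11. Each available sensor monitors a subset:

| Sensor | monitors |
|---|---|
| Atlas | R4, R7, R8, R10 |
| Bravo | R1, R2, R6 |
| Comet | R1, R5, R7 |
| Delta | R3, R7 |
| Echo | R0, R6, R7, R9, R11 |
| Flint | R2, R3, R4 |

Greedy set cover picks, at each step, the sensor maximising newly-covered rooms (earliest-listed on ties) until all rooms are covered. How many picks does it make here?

5

Greedy: pick Echo (covers 5 new) → pick Atlas (covers 3 new) → pick Bravo (covers 2 new) → pick Comet (covers 1 new) → pick Delta (covers 1 new). Total picks: 5.
(The true minimum cover uses only 4 sensors, so greedy is not optimal here.)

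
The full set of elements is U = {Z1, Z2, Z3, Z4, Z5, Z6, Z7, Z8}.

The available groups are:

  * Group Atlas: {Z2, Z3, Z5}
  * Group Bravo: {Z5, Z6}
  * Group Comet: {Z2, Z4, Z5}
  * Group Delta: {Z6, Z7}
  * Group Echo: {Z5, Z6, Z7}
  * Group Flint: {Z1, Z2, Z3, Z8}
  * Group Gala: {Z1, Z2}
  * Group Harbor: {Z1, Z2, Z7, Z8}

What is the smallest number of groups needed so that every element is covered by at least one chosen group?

3

Comet, Echo, and Flint cover everything between them: the union {Z1, Z2, Z3, Z4, Z5, Z6, Z7, Z8} is all of U.
Only Comet contains Z4, so Comet is forced; the remaining 5 elements need at least 2 more groups (each remaining group adds at most 3) — so at least 3 groups are needed, and 3 is optimal.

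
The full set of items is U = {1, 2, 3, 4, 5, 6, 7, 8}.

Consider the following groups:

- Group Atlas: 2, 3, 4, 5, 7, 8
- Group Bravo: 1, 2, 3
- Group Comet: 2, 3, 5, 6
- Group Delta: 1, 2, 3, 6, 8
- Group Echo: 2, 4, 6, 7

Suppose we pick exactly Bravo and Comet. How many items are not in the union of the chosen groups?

Union of Bravo, Comet = {1, 2, 3, 5, 6}.
Not covered: 4, 7, 8 — 3 items.

3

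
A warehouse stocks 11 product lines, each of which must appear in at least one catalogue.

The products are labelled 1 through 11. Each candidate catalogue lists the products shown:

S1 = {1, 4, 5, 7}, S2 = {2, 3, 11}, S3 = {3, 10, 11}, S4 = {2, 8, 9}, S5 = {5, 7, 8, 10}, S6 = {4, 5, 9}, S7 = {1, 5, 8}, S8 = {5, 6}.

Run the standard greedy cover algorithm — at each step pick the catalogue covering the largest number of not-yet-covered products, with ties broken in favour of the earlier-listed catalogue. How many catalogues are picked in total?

5

Greedy: pick S1 (covers 4 new) → pick S2 (covers 3 new) → pick S4 (covers 2 new) → pick S3 (covers 1 new) → pick S8 (covers 1 new). Total picks: 5.
(The true minimum cover uses only 4 catalogues, so greedy is not optimal here.)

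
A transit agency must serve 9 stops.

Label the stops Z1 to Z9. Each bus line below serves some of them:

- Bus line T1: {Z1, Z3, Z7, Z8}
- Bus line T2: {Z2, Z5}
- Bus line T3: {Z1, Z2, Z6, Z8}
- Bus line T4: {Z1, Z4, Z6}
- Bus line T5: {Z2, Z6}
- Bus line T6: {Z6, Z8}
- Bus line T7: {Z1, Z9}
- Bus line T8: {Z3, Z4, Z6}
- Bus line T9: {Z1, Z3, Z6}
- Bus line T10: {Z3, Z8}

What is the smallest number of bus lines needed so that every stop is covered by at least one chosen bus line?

4

T1 and T2 and T4 and T7 together: T1 ∪ T2 ∪ T4 ∪ T7 = {Z1, Z2, Z3, Z4, Z5, Z6, Z7, Z8, Z9} — every stop is covered.
Only T1 contains Z7, so T1 is forced; the remaining 5 stops need at least 3 more bus lines (each remaining bus line adds at most 2) — so at least 4 bus lines are needed, and 4 is optimal.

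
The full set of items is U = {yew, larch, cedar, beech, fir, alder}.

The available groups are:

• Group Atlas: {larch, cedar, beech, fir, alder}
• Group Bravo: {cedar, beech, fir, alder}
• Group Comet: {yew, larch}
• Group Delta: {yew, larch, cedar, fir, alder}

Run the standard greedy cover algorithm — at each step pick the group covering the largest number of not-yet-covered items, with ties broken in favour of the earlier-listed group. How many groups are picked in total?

Greedy: pick Atlas (covers 5 new) → pick Comet (covers 1 new). Total picks: 2.

2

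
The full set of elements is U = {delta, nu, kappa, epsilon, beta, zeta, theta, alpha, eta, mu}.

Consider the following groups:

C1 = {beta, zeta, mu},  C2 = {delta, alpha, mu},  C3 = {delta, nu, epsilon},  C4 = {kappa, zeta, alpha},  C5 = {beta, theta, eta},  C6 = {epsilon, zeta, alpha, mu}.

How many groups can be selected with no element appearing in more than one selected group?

C3, C4, C5 are pairwise disjoint (C3={delta,nu,epsilon}; C4={kappa,zeta,alpha}; C5={beta,theta,eta}).
Every remaining group overlaps one of these, and no 4 of the listed groups are pairwise disjoint, so 3 is the maximum.

3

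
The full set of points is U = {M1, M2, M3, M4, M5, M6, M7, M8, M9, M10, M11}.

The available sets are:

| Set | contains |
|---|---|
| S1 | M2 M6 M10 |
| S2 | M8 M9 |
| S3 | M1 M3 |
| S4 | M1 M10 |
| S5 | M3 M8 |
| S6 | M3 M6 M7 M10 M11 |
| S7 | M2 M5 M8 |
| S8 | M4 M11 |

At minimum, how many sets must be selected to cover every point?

5

S2 and S3 and S6 and S7 and S8 together: S2 ∪ S3 ∪ S6 ∪ S7 ∪ S8 = {M1, M2, M3, M4, M5, M6, M7, M8, M9, M10, M11} — every point is covered.
No 4 of the 8 sets cover everything (all 70 combinations miss at least one point), so 5 is optimal.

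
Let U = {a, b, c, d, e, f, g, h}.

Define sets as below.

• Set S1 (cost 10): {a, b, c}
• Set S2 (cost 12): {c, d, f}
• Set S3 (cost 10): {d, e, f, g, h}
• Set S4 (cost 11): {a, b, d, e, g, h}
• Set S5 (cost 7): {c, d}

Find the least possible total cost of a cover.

S1, S3 together cover every item (S1 ∪ S3 = {a, b, c, d, e, f, g, h}); total cost 10 + 10 = 20.
The greedy pick S4, S2 costs 23; no covering selection beats 20.

20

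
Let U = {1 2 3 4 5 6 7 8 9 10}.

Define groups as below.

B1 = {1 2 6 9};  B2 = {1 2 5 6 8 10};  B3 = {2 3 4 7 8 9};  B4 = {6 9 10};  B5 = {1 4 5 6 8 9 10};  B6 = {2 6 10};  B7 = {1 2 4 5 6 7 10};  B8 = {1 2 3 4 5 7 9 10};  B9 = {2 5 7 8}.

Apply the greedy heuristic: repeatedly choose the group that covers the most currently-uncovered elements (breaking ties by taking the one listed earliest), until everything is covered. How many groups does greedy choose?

Greedy: pick B8 (covers 8 new) → pick B2 (covers 2 new). Total picks: 2.

2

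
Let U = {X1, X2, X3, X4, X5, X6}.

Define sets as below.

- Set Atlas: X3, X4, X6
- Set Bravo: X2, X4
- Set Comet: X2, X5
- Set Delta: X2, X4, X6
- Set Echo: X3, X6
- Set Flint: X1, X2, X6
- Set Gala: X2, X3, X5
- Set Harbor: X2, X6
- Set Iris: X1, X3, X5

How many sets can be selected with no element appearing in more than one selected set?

2

Delta, Iris are pairwise disjoint (Delta={X2,X4,X6}; Iris={X1,X3,X5}).
Every remaining set overlaps one of these, and no 3 of the listed sets are pairwise disjoint, so 2 is the maximum.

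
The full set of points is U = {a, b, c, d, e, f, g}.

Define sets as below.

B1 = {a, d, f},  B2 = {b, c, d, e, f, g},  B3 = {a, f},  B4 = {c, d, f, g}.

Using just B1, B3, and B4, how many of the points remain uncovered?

Union of B1, B3, B4 = {a, c, d, f, g}.
Not covered: b, e — 2 points.

2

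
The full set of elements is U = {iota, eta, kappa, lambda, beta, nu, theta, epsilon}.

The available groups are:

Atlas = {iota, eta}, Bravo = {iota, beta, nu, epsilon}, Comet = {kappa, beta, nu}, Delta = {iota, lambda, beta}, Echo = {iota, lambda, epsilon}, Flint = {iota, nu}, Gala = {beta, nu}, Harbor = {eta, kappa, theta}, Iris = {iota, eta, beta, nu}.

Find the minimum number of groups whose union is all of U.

Take {Echo, Gala, Harbor}. Their union is {iota, eta, kappa, lambda, beta, nu, theta, epsilon}, which is all 8 elements.
Only Harbor contains theta, so Harbor is forced; the remaining 5 elements need at least 2 more groups (each remaining group adds at most 4) — so at least 3 groups are needed, and 3 is optimal.

3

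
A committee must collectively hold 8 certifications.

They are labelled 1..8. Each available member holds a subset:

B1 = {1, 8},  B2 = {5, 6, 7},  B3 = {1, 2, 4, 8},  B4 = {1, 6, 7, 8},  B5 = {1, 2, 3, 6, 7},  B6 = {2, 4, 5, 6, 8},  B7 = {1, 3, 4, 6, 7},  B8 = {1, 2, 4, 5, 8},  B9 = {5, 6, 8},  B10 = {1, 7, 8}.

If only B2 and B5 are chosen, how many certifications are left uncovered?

Union of B2, B5 = {1, 2, 3, 5, 6, 7}.
Not covered: 4, 8 — 2 certifications.

2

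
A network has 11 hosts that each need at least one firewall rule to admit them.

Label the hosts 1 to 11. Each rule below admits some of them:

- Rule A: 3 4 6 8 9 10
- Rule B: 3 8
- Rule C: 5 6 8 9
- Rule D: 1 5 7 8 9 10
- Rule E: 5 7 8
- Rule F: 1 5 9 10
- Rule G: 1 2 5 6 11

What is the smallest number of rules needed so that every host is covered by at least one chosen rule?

A and D and G together: A ∪ D ∪ G = {1, 2, 3, 4, 5, 6, 7, 8, 9, 10, 11} — every host is covered.
Only G contains 2, so G is forced; the remaining 6 hosts need at least 2 more rules (each remaining rule adds at most 5) — so at least 3 rules are needed, and 3 is optimal.

3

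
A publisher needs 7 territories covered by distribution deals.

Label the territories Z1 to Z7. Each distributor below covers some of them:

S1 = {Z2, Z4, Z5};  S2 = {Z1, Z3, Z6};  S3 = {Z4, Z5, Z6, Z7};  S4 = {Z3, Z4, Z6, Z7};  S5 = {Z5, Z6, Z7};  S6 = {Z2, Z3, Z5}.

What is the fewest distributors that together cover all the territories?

Take {S2, S3, S6}. Their union is {Z1, Z2, Z3, Z4, Z5, Z6, Z7}, which is all 7 territories.
Only S2 contains Z1, so S2 is forced; the remaining 4 territories need at least 2 more distributors (each remaining distributor adds at most 3) — so at least 3 distributors are needed, and 3 is optimal.

3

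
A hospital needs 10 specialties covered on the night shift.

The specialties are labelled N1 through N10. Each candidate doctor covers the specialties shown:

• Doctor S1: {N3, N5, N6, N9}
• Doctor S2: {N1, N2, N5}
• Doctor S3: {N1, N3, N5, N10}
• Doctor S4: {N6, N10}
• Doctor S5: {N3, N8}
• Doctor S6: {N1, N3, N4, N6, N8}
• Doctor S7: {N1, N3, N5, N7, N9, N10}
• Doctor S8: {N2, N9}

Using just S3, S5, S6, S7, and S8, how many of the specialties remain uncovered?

Union of S3, S5, S6, S7, S8 = {N1, N2, N3, N4, N5, N6, N7, N8, N9, N10} — that's every specialty, so 0 are uncovered.

0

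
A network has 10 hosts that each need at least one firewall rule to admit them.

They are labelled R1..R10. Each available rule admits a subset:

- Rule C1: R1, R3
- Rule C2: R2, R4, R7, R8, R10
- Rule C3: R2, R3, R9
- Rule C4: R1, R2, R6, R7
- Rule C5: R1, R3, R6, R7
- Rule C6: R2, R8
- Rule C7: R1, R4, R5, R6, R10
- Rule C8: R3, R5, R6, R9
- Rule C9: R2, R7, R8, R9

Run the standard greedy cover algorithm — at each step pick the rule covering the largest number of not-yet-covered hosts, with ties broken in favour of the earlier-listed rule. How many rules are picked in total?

3

Greedy: pick C2 (covers 5 new) → pick C8 (covers 4 new) → pick C1 (covers 1 new). Total picks: 3.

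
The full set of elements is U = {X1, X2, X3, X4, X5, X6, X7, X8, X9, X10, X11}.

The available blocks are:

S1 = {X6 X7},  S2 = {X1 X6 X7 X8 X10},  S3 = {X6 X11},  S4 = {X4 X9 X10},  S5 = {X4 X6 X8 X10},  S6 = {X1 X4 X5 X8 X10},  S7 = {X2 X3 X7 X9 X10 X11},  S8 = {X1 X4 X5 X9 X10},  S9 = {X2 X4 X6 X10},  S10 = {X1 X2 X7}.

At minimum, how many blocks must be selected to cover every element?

Take {S6, S7, S9}. Their union is {X1, X2, X3, X4, X5, X6, X7, X8, X9, X10, X11}, which is all 11 elements.
Only S7 contains X3, so S7 is forced; the remaining 5 elements need at least 2 more blocks (each remaining block adds at most 4) — so at least 3 blocks are needed, and 3 is optimal.

3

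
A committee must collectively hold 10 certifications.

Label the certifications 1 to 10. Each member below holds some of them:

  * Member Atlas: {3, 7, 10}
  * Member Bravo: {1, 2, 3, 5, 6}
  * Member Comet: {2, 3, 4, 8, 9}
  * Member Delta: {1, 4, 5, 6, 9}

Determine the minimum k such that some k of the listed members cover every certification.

Atlas and Comet and Delta together: Atlas ∪ Comet ∪ Delta = {1, 2, 3, 4, 5, 6, 7, 8, 9, 10} — every certification is covered.
Only Atlas contains 7, so Atlas is forced; the remaining 7 certifications need at least 2 more members (each remaining member adds at most 5) — so at least 3 members are needed, and 3 is optimal.

3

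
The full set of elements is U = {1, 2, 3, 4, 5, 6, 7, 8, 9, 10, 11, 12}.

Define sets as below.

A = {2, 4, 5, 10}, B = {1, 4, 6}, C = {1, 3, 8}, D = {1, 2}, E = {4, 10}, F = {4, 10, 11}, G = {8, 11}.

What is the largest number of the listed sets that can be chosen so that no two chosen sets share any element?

D, E, G are pairwise disjoint (D={1,2}; E={4,10}; G={8,11}).
Every remaining set overlaps one of these, and no 4 of the listed sets are pairwise disjoint, so 3 is the maximum.

3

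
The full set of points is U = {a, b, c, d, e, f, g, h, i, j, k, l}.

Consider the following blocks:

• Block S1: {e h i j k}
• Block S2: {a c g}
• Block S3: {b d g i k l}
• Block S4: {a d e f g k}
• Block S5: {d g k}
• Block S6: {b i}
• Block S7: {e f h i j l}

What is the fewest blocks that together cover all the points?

Take {S2, S3, S7}. Their union is {a, b, c, d, e, f, g, h, i, j, k, l}, which is all 12 points.
Only S2 contains c, so S2 is forced; the remaining 9 points need at least 2 more blocks (each remaining block adds at most 6) — so at least 3 blocks are needed, and 3 is optimal.

3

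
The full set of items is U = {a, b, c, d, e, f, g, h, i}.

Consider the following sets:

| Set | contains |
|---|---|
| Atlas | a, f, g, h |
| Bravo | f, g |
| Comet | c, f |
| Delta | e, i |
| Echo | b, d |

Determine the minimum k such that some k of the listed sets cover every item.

4

Take {Atlas, Comet, Delta, Echo}. Their union is {a, b, c, d, e, f, g, h, i}, which is all 9 items.
Only Atlas contains a, so Atlas is forced; the remaining 5 items need at least 3 more sets (each remaining set adds at most 2) — so at least 4 sets are needed, and 4 is optimal.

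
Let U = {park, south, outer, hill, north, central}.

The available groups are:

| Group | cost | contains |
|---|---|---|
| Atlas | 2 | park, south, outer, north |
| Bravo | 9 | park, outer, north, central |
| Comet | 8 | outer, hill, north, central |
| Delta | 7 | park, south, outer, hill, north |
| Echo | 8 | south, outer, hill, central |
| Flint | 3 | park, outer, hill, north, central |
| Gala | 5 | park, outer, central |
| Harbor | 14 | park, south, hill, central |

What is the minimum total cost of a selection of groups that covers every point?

5

Atlas, Flint together cover every point (Atlas ∪ Flint = {park, south, outer, hill, north, central}); total cost 2 + 3 = 5.
No covering selection has total cost below 5.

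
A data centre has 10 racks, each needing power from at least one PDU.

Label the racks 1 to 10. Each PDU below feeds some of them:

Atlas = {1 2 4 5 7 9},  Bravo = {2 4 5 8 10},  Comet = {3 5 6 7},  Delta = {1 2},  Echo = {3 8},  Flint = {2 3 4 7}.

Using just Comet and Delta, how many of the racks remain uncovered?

4

Union of Comet, Delta = {1, 2, 3, 5, 6, 7}.
Not covered: 4, 8, 9, 10 — 4 racks.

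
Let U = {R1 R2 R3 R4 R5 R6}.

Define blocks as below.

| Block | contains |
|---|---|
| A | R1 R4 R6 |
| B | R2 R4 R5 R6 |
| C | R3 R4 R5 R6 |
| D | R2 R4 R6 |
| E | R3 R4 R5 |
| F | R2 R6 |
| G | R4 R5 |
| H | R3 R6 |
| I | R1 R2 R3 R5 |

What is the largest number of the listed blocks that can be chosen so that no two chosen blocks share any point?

G, H are pairwise disjoint (G={R4,R5}; H={R3,R6}).
Every remaining block overlaps one of these, and no 3 of the listed blocks are pairwise disjoint, so 2 is the maximum.

2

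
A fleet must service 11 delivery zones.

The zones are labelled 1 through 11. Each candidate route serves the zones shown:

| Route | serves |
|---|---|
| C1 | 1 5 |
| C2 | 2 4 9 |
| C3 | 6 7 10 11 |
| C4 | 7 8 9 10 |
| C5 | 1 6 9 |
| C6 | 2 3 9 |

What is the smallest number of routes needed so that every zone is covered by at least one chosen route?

Take {C1, C2, C3, C4, C6}. Their union is {1, 2, 3, 4, 5, 6, 7, 8, 9, 10, 11}, which is all 11 zones.
Only C4 contains 8, so C4 is forced; the remaining 7 zones need at least 4 more routes (each remaining route adds at most 2) — so at least 5 routes are needed, and 5 is optimal.

5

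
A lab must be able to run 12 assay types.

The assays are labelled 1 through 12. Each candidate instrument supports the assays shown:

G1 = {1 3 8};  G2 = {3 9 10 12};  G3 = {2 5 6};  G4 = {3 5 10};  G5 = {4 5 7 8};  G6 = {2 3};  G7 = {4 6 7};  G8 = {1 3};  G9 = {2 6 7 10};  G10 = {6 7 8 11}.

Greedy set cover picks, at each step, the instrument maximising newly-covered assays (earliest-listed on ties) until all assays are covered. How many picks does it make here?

Greedy: pick G2 (covers 4 new) → pick G5 (covers 4 new) → pick G3 (covers 2 new) → pick G1 (covers 1 new) → pick G10 (covers 1 new). Total picks: 5.

5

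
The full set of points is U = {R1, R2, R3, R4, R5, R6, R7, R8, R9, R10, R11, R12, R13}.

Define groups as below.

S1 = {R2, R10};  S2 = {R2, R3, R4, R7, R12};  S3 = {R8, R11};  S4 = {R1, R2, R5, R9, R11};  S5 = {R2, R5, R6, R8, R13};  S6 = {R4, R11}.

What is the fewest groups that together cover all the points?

4

S1, S2, S4, and S5 cover everything between them: the union {R1, R2, R3, R4, R5, R6, R7, R8, R9, R10, R11, R12, R13} is all of U.
Only S1 contains R10, so S1 is forced; the remaining 11 points need at least 3 more groups (each remaining group adds at most 4) — so at least 4 groups are needed, and 4 is optimal.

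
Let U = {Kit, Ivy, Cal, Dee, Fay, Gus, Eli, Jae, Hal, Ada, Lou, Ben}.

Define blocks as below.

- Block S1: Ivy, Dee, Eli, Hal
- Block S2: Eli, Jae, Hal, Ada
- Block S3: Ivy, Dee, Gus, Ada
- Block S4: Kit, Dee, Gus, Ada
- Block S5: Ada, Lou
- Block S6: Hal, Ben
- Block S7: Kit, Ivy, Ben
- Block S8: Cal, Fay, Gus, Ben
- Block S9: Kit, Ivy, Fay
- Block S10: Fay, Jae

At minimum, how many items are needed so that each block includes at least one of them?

Take H = {Fay, Eli, Ada, Ben}. Each listed block contains at least one of these, so H is a hitting set of size 4.
No choice of 3 items meets every block, so 4 is the minimum.

4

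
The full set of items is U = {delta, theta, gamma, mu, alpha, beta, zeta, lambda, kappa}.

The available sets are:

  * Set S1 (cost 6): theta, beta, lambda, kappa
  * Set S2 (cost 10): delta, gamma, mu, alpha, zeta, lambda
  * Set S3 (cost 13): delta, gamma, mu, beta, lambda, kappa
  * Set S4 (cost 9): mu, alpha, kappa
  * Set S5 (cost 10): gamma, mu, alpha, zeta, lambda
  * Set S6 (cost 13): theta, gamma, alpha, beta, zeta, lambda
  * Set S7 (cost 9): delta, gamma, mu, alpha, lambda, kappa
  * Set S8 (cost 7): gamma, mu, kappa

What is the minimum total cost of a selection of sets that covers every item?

16

S1, S2 together cover every item (S1 ∪ S2 = {delta, theta, gamma, mu, alpha, beta, zeta, lambda, kappa}); total cost 6 + 10 = 16.
No covering selection has total cost below 16.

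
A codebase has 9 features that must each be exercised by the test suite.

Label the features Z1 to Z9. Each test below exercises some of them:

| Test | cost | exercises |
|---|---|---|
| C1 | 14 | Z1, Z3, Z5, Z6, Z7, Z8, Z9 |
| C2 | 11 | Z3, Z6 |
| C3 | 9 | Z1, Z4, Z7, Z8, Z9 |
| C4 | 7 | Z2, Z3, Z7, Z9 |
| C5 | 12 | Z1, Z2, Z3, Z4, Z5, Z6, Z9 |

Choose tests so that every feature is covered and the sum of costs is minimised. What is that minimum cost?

21

C3, C5 together cover every feature (C3 ∪ C5 = {Z1, Z2, Z3, Z4, Z5, Z6, Z7, Z8, Z9}); total cost 9 + 12 = 21.
No covering selection has total cost below 21.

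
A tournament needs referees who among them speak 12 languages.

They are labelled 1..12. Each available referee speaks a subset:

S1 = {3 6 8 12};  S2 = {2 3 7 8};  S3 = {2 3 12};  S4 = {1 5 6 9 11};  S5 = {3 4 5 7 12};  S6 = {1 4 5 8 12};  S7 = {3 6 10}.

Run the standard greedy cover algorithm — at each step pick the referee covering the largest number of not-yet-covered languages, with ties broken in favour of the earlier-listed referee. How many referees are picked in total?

Greedy: pick S4 (covers 5 new) → pick S2 (covers 4 new) → pick S5 (covers 2 new) → pick S7 (covers 1 new). Total picks: 4.

4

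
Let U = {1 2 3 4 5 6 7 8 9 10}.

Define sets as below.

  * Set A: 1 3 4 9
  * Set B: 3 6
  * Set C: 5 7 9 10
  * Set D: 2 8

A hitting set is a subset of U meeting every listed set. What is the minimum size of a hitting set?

Take H = {3, 5, 8}. Each listed set contains at least one of these, so H is a hitting set of size 3.
The sets B, C, D are pairwise disjoint, so any hitting set needs a separate point for each — at least 3. Hence 3 is optimal.

3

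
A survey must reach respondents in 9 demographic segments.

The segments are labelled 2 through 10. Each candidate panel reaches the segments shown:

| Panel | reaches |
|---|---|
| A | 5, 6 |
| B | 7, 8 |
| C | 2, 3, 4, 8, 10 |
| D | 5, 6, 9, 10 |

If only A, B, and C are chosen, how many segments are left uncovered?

Union of A, B, C = {2, 3, 4, 5, 6, 7, 8, 10}.
Not covered: 9 — 1 segment.

1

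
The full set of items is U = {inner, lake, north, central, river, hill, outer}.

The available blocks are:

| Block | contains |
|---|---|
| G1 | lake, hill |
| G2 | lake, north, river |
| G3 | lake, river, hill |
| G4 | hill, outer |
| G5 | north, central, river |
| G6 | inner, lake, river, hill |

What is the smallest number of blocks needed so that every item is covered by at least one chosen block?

3

G4, G5, and G6 cover everything between them: the union {inner, lake, north, central, river, hill, outer} is all of U.
Only G6 contains inner, so G6 is forced; the remaining 3 items need at least 2 more blocks (each remaining block adds at most 2) — so at least 3 blocks are needed, and 3 is optimal.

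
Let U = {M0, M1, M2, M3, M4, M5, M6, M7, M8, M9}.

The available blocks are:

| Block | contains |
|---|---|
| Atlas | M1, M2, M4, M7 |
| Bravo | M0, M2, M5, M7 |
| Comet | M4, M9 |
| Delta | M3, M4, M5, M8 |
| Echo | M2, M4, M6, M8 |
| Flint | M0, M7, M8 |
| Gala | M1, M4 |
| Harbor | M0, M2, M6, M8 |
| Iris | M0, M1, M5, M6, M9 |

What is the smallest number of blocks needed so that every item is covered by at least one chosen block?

3

Bravo and Delta and Iris together: Bravo ∪ Delta ∪ Iris = {M0, M1, M2, M3, M4, M5, M6, M7, M8, M9} — every item is covered.
Only Delta contains M3, so Delta is forced; the remaining 6 items need at least 2 more blocks (each remaining block adds at most 4) — so at least 3 blocks are needed, and 3 is optimal.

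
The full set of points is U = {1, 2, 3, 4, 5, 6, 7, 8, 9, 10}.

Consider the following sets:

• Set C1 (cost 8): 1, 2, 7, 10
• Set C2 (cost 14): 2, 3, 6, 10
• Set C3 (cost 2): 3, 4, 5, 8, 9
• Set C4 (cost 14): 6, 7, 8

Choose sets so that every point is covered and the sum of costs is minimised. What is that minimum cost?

C1, C2, C3 together cover every point (C1 ∪ C2 ∪ C3 = {1, 2, 3, 4, 5, 6, 7, 8, 9, 10}); total cost 8 + 14 + 2 = 24.
No covering selection has total cost below 24.

24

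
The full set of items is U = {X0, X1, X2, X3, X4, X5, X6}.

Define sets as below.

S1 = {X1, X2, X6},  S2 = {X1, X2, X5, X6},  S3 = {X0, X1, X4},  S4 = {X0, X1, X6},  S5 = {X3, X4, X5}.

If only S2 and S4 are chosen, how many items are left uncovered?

Union of S2, S4 = {X0, X1, X2, X5, X6}.
Not covered: X3, X4 — 2 items.

2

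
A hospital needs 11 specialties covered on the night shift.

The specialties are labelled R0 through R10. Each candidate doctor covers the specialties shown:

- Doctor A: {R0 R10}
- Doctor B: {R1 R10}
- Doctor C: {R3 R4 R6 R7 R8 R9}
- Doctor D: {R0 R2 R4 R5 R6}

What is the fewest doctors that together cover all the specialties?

B and C and D together: B ∪ C ∪ D = {R0, R1, R2, R3, R4, R5, R6, R7, R8, R9, R10} — every specialty is covered.
Only B contains R1, so B is forced; the remaining 9 specialties need at least 2 more doctors (each remaining doctor adds at most 6) — so at least 3 doctors are needed, and 3 is optimal.

3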